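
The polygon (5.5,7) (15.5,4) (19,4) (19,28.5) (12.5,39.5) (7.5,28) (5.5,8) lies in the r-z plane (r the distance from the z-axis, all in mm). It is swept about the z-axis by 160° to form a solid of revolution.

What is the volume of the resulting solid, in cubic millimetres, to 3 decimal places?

Profile (r,z), 7 vertices: (5.5,7) (15.5,4) (19,4) (19,28.5) (12.5,39.5) (7.5,28) (5.5,8)
edge 0: (5.5,7)→(15.5,4)  cross = 5.5·4 − 15.5·7 = -86.5000; (r_i+r_j)·cross = 21·-86.5000 = -1816.5000
edge 1: (15.5,4)→(19,4)  cross = 15.5·4 − 19·4 = -14.0000; (r_i+r_j)·cross = 34.5·-14.0000 = -483.0000
edge 2: (19,4)→(19,28.5)  cross = 19·28.5 − 19·4 = 465.5000; (r_i+r_j)·cross = 38·465.5000 = 17689.0000
edge 3: (19,28.5)→(12.5,39.5)  cross = 19·39.5 − 12.5·28.5 = 394.2500; (r_i+r_j)·cross = 31.5·394.2500 = 12418.8750
edge 4: (12.5,39.5)→(7.5,28)  cross = 12.5·28 − 7.5·39.5 = 53.7500; (r_i+r_j)·cross = 20·53.7500 = 1075.0000
edge 5: (7.5,28)→(5.5,8)  cross = 7.5·8 − 5.5·28 = -94.0000; (r_i+r_j)·cross = 13·-94.0000 = -1222.0000
edge 6: (5.5,8)→(5.5,7)  cross = 5.5·7 − 5.5·8 = -5.5000; (r_i+r_j)·cross = 11·-5.5000 = -60.5000
Σcross = 713.5000 → A = |Σcross|/2 = 356.7500 mm²
Σ(r_i+r_j)·cross = 27600.8750 → first moment M = |Σ|/6 = 4600.1458
R_c = M/A = 4600.1458/356.7500 = 12.8946 mm
θ = 160° = 2.792527 rad
V = θ·R_c·A = 2.792527·12.8946·356.7500 = 12846.031 mm³

Volume = 12846.031 mm³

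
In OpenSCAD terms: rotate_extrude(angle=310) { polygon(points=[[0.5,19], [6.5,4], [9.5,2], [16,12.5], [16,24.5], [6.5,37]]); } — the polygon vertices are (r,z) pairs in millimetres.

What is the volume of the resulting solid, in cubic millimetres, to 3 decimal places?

Profile (r,z), 6 vertices: (0.5,19) (6.5,4) (9.5,2) (16,12.5) (16,24.5) (6.5,37)
edge 0: (0.5,19)→(6.5,4)  cross = 0.5·4 − 6.5·19 = -121.5000; (r_i+r_j)·cross = 7·-121.5000 = -850.5000
edge 1: (6.5,4)→(9.5,2)  cross = 6.5·2 − 9.5·4 = -25.0000; (r_i+r_j)·cross = 16·-25.0000 = -400.0000
edge 2: (9.5,2)→(16,12.5)  cross = 9.5·12.5 − 16·2 = 86.7500; (r_i+r_j)·cross = 25.5·86.7500 = 2212.1250
edge 3: (16,12.5)→(16,24.5)  cross = 16·24.5 − 16·12.5 = 192.0000; (r_i+r_j)·cross = 32·192.0000 = 6144.0000
edge 4: (16,24.5)→(6.5,37)  cross = 16·37 − 6.5·24.5 = 432.7500; (r_i+r_j)·cross = 22.5·432.7500 = 9736.8750
edge 5: (6.5,37)→(0.5,19)  cross = 6.5·19 − 0.5·37 = 105.0000; (r_i+r_j)·cross = 7·105.0000 = 735.0000
Σcross = 670.0000 → A = |Σcross|/2 = 335.0000 mm²
Σ(r_i+r_j)·cross = 17577.5000 → first moment M = |Σ|/6 = 2929.5833
R_c = M/A = 2929.5833/335.0000 = 8.7450 mm
θ = 310° = 5.410521 rad
V = θ·R_c·A = 5.410521·8.7450·335.0000 = 15850.571 mm³

Volume = 15850.571 mm³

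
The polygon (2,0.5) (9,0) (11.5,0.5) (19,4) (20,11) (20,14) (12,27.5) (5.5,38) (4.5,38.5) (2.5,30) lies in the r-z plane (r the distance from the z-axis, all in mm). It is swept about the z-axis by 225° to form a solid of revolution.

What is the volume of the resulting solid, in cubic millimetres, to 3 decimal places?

Profile (r,z), 10 vertices: (2,0.5) (9,0) (11.5,0.5) (19,4) (20,11) (20,14) (12,27.5) (5.5,38) (4.5,38.5) (2.5,30)
edge 0: (2,0.5)→(9,0)  cross = 2·0 − 9·0.5 = -4.5000; (r_i+r_j)·cross = 11·-4.5000 = -49.5000
edge 1: (9,0)→(11.5,0.5)  cross = 9·0.5 − 11.5·0 = 4.5000; (r_i+r_j)·cross = 20.5·4.5000 = 92.2500
edge 2: (11.5,0.5)→(19,4)  cross = 11.5·4 − 19·0.5 = 36.5000; (r_i+r_j)·cross = 30.5·36.5000 = 1113.2500
edge 3: (19,4)→(20,11)  cross = 19·11 − 20·4 = 129.0000; (r_i+r_j)·cross = 39·129.0000 = 5031.0000
edge 4: (20,11)→(20,14)  cross = 20·14 − 20·11 = 60.0000; (r_i+r_j)·cross = 40·60.0000 = 2400.0000
edge 5: (20,14)→(12,27.5)  cross = 20·27.5 − 12·14 = 382.0000; (r_i+r_j)·cross = 32·382.0000 = 12224.0000
edge 6: (12,27.5)→(5.5,38)  cross = 12·38 − 5.5·27.5 = 304.7500; (r_i+r_j)·cross = 17.5·304.7500 = 5333.1250
edge 7: (5.5,38)→(4.5,38.5)  cross = 5.5·38.5 − 4.5·38 = 40.7500; (r_i+r_j)·cross = 10·40.7500 = 407.5000
edge 8: (4.5,38.5)→(2.5,30)  cross = 4.5·30 − 2.5·38.5 = 38.7500; (r_i+r_j)·cross = 7·38.7500 = 271.2500
edge 9: (2.5,30)→(2,0.5)  cross = 2.5·0.5 − 2·30 = -58.7500; (r_i+r_j)·cross = 4.5·-58.7500 = -264.3750
Σcross = 933.0000 → A = |Σcross|/2 = 466.5000 mm²
Σ(r_i+r_j)·cross = 26558.5000 → first moment M = |Σ|/6 = 4426.4167
R_c = M/A = 4426.4167/466.5000 = 9.4886 mm
θ = 225° = 3.926991 rad
V = θ·R_c·A = 3.926991·9.4886·466.5000 = 17382.498 mm³

Volume = 17382.498 mm³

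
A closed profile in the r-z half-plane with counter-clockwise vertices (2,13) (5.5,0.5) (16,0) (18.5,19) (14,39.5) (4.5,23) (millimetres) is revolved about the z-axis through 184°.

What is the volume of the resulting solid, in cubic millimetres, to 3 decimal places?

Profile (r,z), 6 vertices: (2,13) (5.5,0.5) (16,0) (18.5,19) (14,39.5) (4.5,23)
edge 0: (2,13)→(5.5,0.5)  cross = 2·0.5 − 5.5·13 = -70.5000; (r_i+r_j)·cross = 7.5·-70.5000 = -528.7500
edge 1: (5.5,0.5)→(16,0)  cross = 5.5·0 − 16·0.5 = -8.0000; (r_i+r_j)·cross = 21.5·-8.0000 = -172.0000
edge 2: (16,0)→(18.5,19)  cross = 16·19 − 18.5·0 = 304.0000; (r_i+r_j)·cross = 34.5·304.0000 = 10488.0000
edge 3: (18.5,19)→(14,39.5)  cross = 18.5·39.5 − 14·19 = 464.7500; (r_i+r_j)·cross = 32.5·464.7500 = 15104.3750
edge 4: (14,39.5)→(4.5,23)  cross = 14·23 − 4.5·39.5 = 144.2500; (r_i+r_j)·cross = 18.5·144.2500 = 2668.6250
edge 5: (4.5,23)→(2,13)  cross = 4.5·13 − 2·23 = 12.5000; (r_i+r_j)·cross = 6.5·12.5000 = 81.2500
Σcross = 847.0000 → A = |Σcross|/2 = 423.5000 mm²
Σ(r_i+r_j)·cross = 27641.5000 → first moment M = |Σ|/6 = 4606.9167
R_c = M/A = 4606.9167/423.5000 = 10.8782 mm
θ = 184° = 3.211406 rad
V = θ·R_c·A = 3.211406·10.8782·423.5000 = 14794.679 mm³

Volume = 14794.679 mm³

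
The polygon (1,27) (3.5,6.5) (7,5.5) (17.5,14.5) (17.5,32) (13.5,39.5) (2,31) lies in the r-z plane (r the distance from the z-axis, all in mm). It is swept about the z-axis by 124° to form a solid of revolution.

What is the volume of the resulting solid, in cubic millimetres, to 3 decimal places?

Profile (r,z), 7 vertices: (1,27) (3.5,6.5) (7,5.5) (17.5,14.5) (17.5,32) (13.5,39.5) (2,31)
edge 0: (1,27)→(3.5,6.5)  cross = 1·6.5 − 3.5·27 = -88.0000; (r_i+r_j)·cross = 4.5·-88.0000 = -396.0000
edge 1: (3.5,6.5)→(7,5.5)  cross = 3.5·5.5 − 7·6.5 = -26.2500; (r_i+r_j)·cross = 10.5·-26.2500 = -275.6250
edge 2: (7,5.5)→(17.5,14.5)  cross = 7·14.5 − 17.5·5.5 = 5.2500; (r_i+r_j)·cross = 24.5·5.2500 = 128.6250
edge 3: (17.5,14.5)→(17.5,32)  cross = 17.5·32 − 17.5·14.5 = 306.2500; (r_i+r_j)·cross = 35·306.2500 = 10718.7500
edge 4: (17.5,32)→(13.5,39.5)  cross = 17.5·39.5 − 13.5·32 = 259.2500; (r_i+r_j)·cross = 31·259.2500 = 8036.7500
edge 5: (13.5,39.5)→(2,31)  cross = 13.5·31 − 2·39.5 = 339.5000; (r_i+r_j)·cross = 15.5·339.5000 = 5262.2500
edge 6: (2,31)→(1,27)  cross = 2·27 − 1·31 = 23.0000; (r_i+r_j)·cross = 3·23.0000 = 69.0000
Σcross = 819.0000 → A = |Σcross|/2 = 409.5000 mm²
Σ(r_i+r_j)·cross = 23543.7500 → first moment M = |Σ|/6 = 3923.9583
R_c = M/A = 3923.9583/409.5000 = 9.5823 mm
θ = 124° = 2.164208 rad
V = θ·R_c·A = 2.164208·9.5823·409.5000 = 8492.263 mm³

Volume = 8492.263 mm³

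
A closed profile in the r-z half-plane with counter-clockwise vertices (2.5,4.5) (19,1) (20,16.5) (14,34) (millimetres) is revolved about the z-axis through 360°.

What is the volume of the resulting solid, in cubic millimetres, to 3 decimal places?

Volume = 25724.408 mm³

Profile (r,z), 4 vertices: (2.5,4.5) (19,1) (20,16.5) (14,34)
edge 0: (2.5,4.5)→(19,1)  cross = 2.5·1 − 19·4.5 = -83.0000; (r_i+r_j)·cross = 21.5·-83.0000 = -1784.5000
edge 1: (19,1)→(20,16.5)  cross = 19·16.5 − 20·1 = 293.5000; (r_i+r_j)·cross = 39·293.5000 = 11446.5000
edge 2: (20,16.5)→(14,34)  cross = 20·34 − 14·16.5 = 449.0000; (r_i+r_j)·cross = 34·449.0000 = 15266.0000
edge 3: (14,34)→(2.5,4.5)  cross = 14·4.5 − 2.5·34 = -22.0000; (r_i+r_j)·cross = 16.5·-22.0000 = -363.0000
Σcross = 637.5000 → A = |Σcross|/2 = 318.7500 mm²
Σ(r_i+r_j)·cross = 24565.0000 → first moment M = |Σ|/6 = 4094.1667
R_c = M/A = 4094.1667/318.7500 = 12.8444 mm
θ = 360° = 6.283185 rad
V = θ·R_c·A = 6.283185·12.8444·318.7500 = 25724.408 mm³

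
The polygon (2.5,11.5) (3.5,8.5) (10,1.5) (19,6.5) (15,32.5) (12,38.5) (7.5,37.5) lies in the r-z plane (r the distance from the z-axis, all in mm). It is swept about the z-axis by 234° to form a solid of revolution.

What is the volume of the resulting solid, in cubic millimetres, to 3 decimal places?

Volume = 17479.651 mm³

Profile (r,z), 7 vertices: (2.5,11.5) (3.5,8.5) (10,1.5) (19,6.5) (15,32.5) (12,38.5) (7.5,37.5)
edge 0: (2.5,11.5)→(3.5,8.5)  cross = 2.5·8.5 − 3.5·11.5 = -19.0000; (r_i+r_j)·cross = 6·-19.0000 = -114.0000
edge 1: (3.5,8.5)→(10,1.5)  cross = 3.5·1.5 − 10·8.5 = -79.7500; (r_i+r_j)·cross = 13.5·-79.7500 = -1076.6250
edge 2: (10,1.5)→(19,6.5)  cross = 10·6.5 − 19·1.5 = 36.5000; (r_i+r_j)·cross = 29·36.5000 = 1058.5000
edge 3: (19,6.5)→(15,32.5)  cross = 19·32.5 − 15·6.5 = 520.0000; (r_i+r_j)·cross = 34·520.0000 = 17680.0000
edge 4: (15,32.5)→(12,38.5)  cross = 15·38.5 − 12·32.5 = 187.5000; (r_i+r_j)·cross = 27·187.5000 = 5062.5000
edge 5: (12,38.5)→(7.5,37.5)  cross = 12·37.5 − 7.5·38.5 = 161.2500; (r_i+r_j)·cross = 19.5·161.2500 = 3144.3750
edge 6: (7.5,37.5)→(2.5,11.5)  cross = 7.5·11.5 − 2.5·37.5 = -7.5000; (r_i+r_j)·cross = 10·-7.5000 = -75.0000
Σcross = 799.0000 → A = |Σcross|/2 = 399.5000 mm²
Σ(r_i+r_j)·cross = 25679.7500 → first moment M = |Σ|/6 = 4279.9583
R_c = M/A = 4279.9583/399.5000 = 10.7133 mm
θ = 234° = 4.084070 rad
V = θ·R_c·A = 4.084070·10.7133·399.5000 = 17479.651 mm³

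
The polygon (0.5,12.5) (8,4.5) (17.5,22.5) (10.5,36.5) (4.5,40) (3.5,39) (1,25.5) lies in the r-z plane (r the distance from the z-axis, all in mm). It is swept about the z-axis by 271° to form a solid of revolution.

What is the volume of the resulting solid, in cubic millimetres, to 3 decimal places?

Volume = 13690.528 mm³

Profile (r,z), 7 vertices: (0.5,12.5) (8,4.5) (17.5,22.5) (10.5,36.5) (4.5,40) (3.5,39) (1,25.5)
edge 0: (0.5,12.5)→(8,4.5)  cross = 0.5·4.5 − 8·12.5 = -97.7500; (r_i+r_j)·cross = 8.5·-97.7500 = -830.8750
edge 1: (8,4.5)→(17.5,22.5)  cross = 8·22.5 − 17.5·4.5 = 101.2500; (r_i+r_j)·cross = 25.5·101.2500 = 2581.8750
edge 2: (17.5,22.5)→(10.5,36.5)  cross = 17.5·36.5 − 10.5·22.5 = 402.5000; (r_i+r_j)·cross = 28·402.5000 = 11270.0000
edge 3: (10.5,36.5)→(4.5,40)  cross = 10.5·40 − 4.5·36.5 = 255.7500; (r_i+r_j)·cross = 15·255.7500 = 3836.2500
edge 4: (4.5,40)→(3.5,39)  cross = 4.5·39 − 3.5·40 = 35.5000; (r_i+r_j)·cross = 8·35.5000 = 284.0000
edge 5: (3.5,39)→(1,25.5)  cross = 3.5·25.5 − 1·39 = 50.2500; (r_i+r_j)·cross = 4.5·50.2500 = 226.1250
edge 6: (1,25.5)→(0.5,12.5)  cross = 1·12.5 − 0.5·25.5 = -0.2500; (r_i+r_j)·cross = 1.5·-0.2500 = -0.3750
Σcross = 747.2500 → A = |Σcross|/2 = 373.6250 mm²
Σ(r_i+r_j)·cross = 17367.0000 → first moment M = |Σ|/6 = 2894.5000
R_c = M/A = 2894.5000/373.6250 = 7.7471 mm
θ = 271° = 4.729842 rad
V = θ·R_c·A = 4.729842·7.7471·373.6250 = 13690.528 mm³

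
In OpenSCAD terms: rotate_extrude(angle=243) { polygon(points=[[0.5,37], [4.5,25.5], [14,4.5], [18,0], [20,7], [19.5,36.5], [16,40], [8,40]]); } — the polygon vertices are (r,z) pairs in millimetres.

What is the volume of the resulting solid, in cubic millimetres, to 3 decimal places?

Volume = 25181.564 mm³

Profile (r,z), 8 vertices: (0.5,37) (4.5,25.5) (14,4.5) (18,0) (20,7) (19.5,36.5) (16,40) (8,40)
edge 0: (0.5,37)→(4.5,25.5)  cross = 0.5·25.5 − 4.5·37 = -153.7500; (r_i+r_j)·cross = 5·-153.7500 = -768.7500
edge 1: (4.5,25.5)→(14,4.5)  cross = 4.5·4.5 − 14·25.5 = -336.7500; (r_i+r_j)·cross = 18.5·-336.7500 = -6229.8750
edge 2: (14,4.5)→(18,0)  cross = 14·0 − 18·4.5 = -81.0000; (r_i+r_j)·cross = 32·-81.0000 = -2592.0000
edge 3: (18,0)→(20,7)  cross = 18·7 − 20·0 = 126.0000; (r_i+r_j)·cross = 38·126.0000 = 4788.0000
edge 4: (20,7)→(19.5,36.5)  cross = 20·36.5 − 19.5·7 = 593.5000; (r_i+r_j)·cross = 39.5·593.5000 = 23443.2500
edge 5: (19.5,36.5)→(16,40)  cross = 19.5·40 − 16·36.5 = 196.0000; (r_i+r_j)·cross = 35.5·196.0000 = 6958.0000
edge 6: (16,40)→(8,40)  cross = 16·40 − 8·40 = 320.0000; (r_i+r_j)·cross = 24·320.0000 = 7680.0000
edge 7: (8,40)→(0.5,37)  cross = 8·37 − 0.5·40 = 276.0000; (r_i+r_j)·cross = 8.5·276.0000 = 2346.0000
Σcross = 940.0000 → A = |Σcross|/2 = 470.0000 mm²
Σ(r_i+r_j)·cross = 35624.6250 → first moment M = |Σ|/6 = 5937.4375
R_c = M/A = 5937.4375/470.0000 = 12.6328 mm
θ = 243° = 4.241150 rad
V = θ·R_c·A = 4.241150·12.6328·470.0000 = 25181.564 mm³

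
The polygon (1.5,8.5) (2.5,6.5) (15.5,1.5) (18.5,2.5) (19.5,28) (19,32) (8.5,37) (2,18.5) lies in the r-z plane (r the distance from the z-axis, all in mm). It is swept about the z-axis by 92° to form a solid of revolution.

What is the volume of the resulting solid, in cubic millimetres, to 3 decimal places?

Profile (r,z), 8 vertices: (1.5,8.5) (2.5,6.5) (15.5,1.5) (18.5,2.5) (19.5,28) (19,32) (8.5,37) (2,18.5)
edge 0: (1.5,8.5)→(2.5,6.5)  cross = 1.5·6.5 − 2.5·8.5 = -11.5000; (r_i+r_j)·cross = 4·-11.5000 = -46.0000
edge 1: (2.5,6.5)→(15.5,1.5)  cross = 2.5·1.5 − 15.5·6.5 = -97.0000; (r_i+r_j)·cross = 18·-97.0000 = -1746.0000
edge 2: (15.5,1.5)→(18.5,2.5)  cross = 15.5·2.5 − 18.5·1.5 = 11.0000; (r_i+r_j)·cross = 34·11.0000 = 374.0000
edge 3: (18.5,2.5)→(19.5,28)  cross = 18.5·28 − 19.5·2.5 = 469.2500; (r_i+r_j)·cross = 38·469.2500 = 17831.5000
edge 4: (19.5,28)→(19,32)  cross = 19.5·32 − 19·28 = 92.0000; (r_i+r_j)·cross = 38.5·92.0000 = 3542.0000
edge 5: (19,32)→(8.5,37)  cross = 19·37 − 8.5·32 = 431.0000; (r_i+r_j)·cross = 27.5·431.0000 = 11852.5000
edge 6: (8.5,37)→(2,18.5)  cross = 8.5·18.5 − 2·37 = 83.2500; (r_i+r_j)·cross = 10.5·83.2500 = 874.1250
edge 7: (2,18.5)→(1.5,8.5)  cross = 2·8.5 − 1.5·18.5 = -10.7500; (r_i+r_j)·cross = 3.5·-10.7500 = -37.6250
Σcross = 967.2500 → A = |Σcross|/2 = 483.6250 mm²
Σ(r_i+r_j)·cross = 32644.5000 → first moment M = |Σ|/6 = 5440.7500
R_c = M/A = 5440.7500/483.6250 = 11.2499 mm
θ = 92° = 1.605703 rad
V = θ·R_c·A = 1.605703·11.2499·483.6250 = 8736.228 mm³

Volume = 8736.228 mm³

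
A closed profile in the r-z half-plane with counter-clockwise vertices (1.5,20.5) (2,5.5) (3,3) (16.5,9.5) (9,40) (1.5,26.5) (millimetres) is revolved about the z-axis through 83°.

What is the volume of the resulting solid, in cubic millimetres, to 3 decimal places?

Volume = 3843.771 mm³

Profile (r,z), 6 vertices: (1.5,20.5) (2,5.5) (3,3) (16.5,9.5) (9,40) (1.5,26.5)
edge 0: (1.5,20.5)→(2,5.5)  cross = 1.5·5.5 − 2·20.5 = -32.7500; (r_i+r_j)·cross = 3.5·-32.7500 = -114.6250
edge 1: (2,5.5)→(3,3)  cross = 2·3 − 3·5.5 = -10.5000; (r_i+r_j)·cross = 5·-10.5000 = -52.5000
edge 2: (3,3)→(16.5,9.5)  cross = 3·9.5 − 16.5·3 = -21.0000; (r_i+r_j)·cross = 19.5·-21.0000 = -409.5000
edge 3: (16.5,9.5)→(9,40)  cross = 16.5·40 − 9·9.5 = 574.5000; (r_i+r_j)·cross = 25.5·574.5000 = 14649.7500
edge 4: (9,40)→(1.5,26.5)  cross = 9·26.5 − 1.5·40 = 178.5000; (r_i+r_j)·cross = 10.5·178.5000 = 1874.2500
edge 5: (1.5,26.5)→(1.5,20.5)  cross = 1.5·20.5 − 1.5·26.5 = -9.0000; (r_i+r_j)·cross = 3·-9.0000 = -27.0000
Σcross = 679.7500 → A = |Σcross|/2 = 339.8750 mm²
Σ(r_i+r_j)·cross = 15920.3750 → first moment M = |Σ|/6 = 2653.3958
R_c = M/A = 2653.3958/339.8750 = 7.8070 mm
θ = 83° = 1.448623 rad
V = θ·R_c·A = 1.448623·7.8070·339.8750 = 3843.771 mm³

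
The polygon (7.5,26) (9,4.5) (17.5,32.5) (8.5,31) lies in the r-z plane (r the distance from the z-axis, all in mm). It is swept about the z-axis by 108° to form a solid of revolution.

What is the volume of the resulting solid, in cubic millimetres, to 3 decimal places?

Profile (r,z), 4 vertices: (7.5,26) (9,4.5) (17.5,32.5) (8.5,31)
edge 0: (7.5,26)→(9,4.5)  cross = 7.5·4.5 − 9·26 = -200.2500; (r_i+r_j)·cross = 16.5·-200.2500 = -3304.1250
edge 1: (9,4.5)→(17.5,32.5)  cross = 9·32.5 − 17.5·4.5 = 213.7500; (r_i+r_j)·cross = 26.5·213.7500 = 5664.3750
edge 2: (17.5,32.5)→(8.5,31)  cross = 17.5·31 − 8.5·32.5 = 266.2500; (r_i+r_j)·cross = 26·266.2500 = 6922.5000
edge 3: (8.5,31)→(7.5,26)  cross = 8.5·26 − 7.5·31 = -11.5000; (r_i+r_j)·cross = 16·-11.5000 = -184.0000
Σcross = 268.2500 → A = |Σcross|/2 = 134.1250 mm²
Σ(r_i+r_j)·cross = 9098.7500 → first moment M = |Σ|/6 = 1516.4583
R_c = M/A = 1516.4583/134.1250 = 11.3063 mm
θ = 108° = 1.884956 rad
V = θ·R_c·A = 1.884956·11.3063·134.1250 = 2858.457 mm³

Volume = 2858.457 mm³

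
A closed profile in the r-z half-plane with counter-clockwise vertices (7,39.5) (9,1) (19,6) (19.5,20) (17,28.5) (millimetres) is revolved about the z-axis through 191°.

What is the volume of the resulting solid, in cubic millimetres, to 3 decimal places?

Profile (r,z), 5 vertices: (7,39.5) (9,1) (19,6) (19.5,20) (17,28.5)
edge 0: (7,39.5)→(9,1)  cross = 7·1 − 9·39.5 = -348.5000; (r_i+r_j)·cross = 16·-348.5000 = -5576.0000
edge 1: (9,1)→(19,6)  cross = 9·6 − 19·1 = 35.0000; (r_i+r_j)·cross = 28·35.0000 = 980.0000
edge 2: (19,6)→(19.5,20)  cross = 19·20 − 19.5·6 = 263.0000; (r_i+r_j)·cross = 38.5·263.0000 = 10125.5000
edge 3: (19.5,20)→(17,28.5)  cross = 19.5·28.5 − 17·20 = 215.7500; (r_i+r_j)·cross = 36.5·215.7500 = 7874.8750
edge 4: (17,28.5)→(7,39.5)  cross = 17·39.5 − 7·28.5 = 472.0000; (r_i+r_j)·cross = 24·472.0000 = 11328.0000
Σcross = 637.2500 → A = |Σcross|/2 = 318.6250 mm²
Σ(r_i+r_j)·cross = 24732.3750 → first moment M = |Σ|/6 = 4122.0625
R_c = M/A = 4122.0625/318.6250 = 12.9370 mm
θ = 191° = 3.333579 rad
V = θ·R_c·A = 3.333579·12.9370·318.6250 = 13741.220 mm³

Volume = 13741.220 mm³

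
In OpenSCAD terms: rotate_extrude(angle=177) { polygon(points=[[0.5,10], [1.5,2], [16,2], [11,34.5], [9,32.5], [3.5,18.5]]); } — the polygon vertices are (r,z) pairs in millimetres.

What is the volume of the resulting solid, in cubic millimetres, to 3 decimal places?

Profile (r,z), 6 vertices: (0.5,10) (1.5,2) (16,2) (11,34.5) (9,32.5) (3.5,18.5)
edge 0: (0.5,10)→(1.5,2)  cross = 0.5·2 − 1.5·10 = -14.0000; (r_i+r_j)·cross = 2·-14.0000 = -28.0000
edge 1: (1.5,2)→(16,2)  cross = 1.5·2 − 16·2 = -29.0000; (r_i+r_j)·cross = 17.5·-29.0000 = -507.5000
edge 2: (16,2)→(11,34.5)  cross = 16·34.5 − 11·2 = 530.0000; (r_i+r_j)·cross = 27·530.0000 = 14310.0000
edge 3: (11,34.5)→(9,32.5)  cross = 11·32.5 − 9·34.5 = 47.0000; (r_i+r_j)·cross = 20·47.0000 = 940.0000
edge 4: (9,32.5)→(3.5,18.5)  cross = 9·18.5 − 3.5·32.5 = 52.7500; (r_i+r_j)·cross = 12.5·52.7500 = 659.3750
edge 5: (3.5,18.5)→(0.5,10)  cross = 3.5·10 − 0.5·18.5 = 25.7500; (r_i+r_j)·cross = 4·25.7500 = 103.0000
Σcross = 612.5000 → A = |Σcross|/2 = 306.2500 mm²
Σ(r_i+r_j)·cross = 15476.8750 → first moment M = |Σ|/6 = 2579.4792
R_c = M/A = 2579.4792/306.2500 = 8.4228 mm
θ = 177° = 3.089233 rad
V = θ·R_c·A = 3.089233·8.4228·306.2500 = 7968.612 mm³

Volume = 7968.612 mm³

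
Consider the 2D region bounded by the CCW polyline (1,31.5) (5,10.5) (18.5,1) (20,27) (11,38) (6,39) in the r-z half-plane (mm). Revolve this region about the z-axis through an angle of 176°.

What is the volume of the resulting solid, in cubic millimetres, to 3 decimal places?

Profile (r,z), 6 vertices: (1,31.5) (5,10.5) (18.5,1) (20,27) (11,38) (6,39)
edge 0: (1,31.5)→(5,10.5)  cross = 1·10.5 − 5·31.5 = -147.0000; (r_i+r_j)·cross = 6·-147.0000 = -882.0000
edge 1: (5,10.5)→(18.5,1)  cross = 5·1 − 18.5·10.5 = -189.2500; (r_i+r_j)·cross = 23.5·-189.2500 = -4447.3750
edge 2: (18.5,1)→(20,27)  cross = 18.5·27 − 20·1 = 479.5000; (r_i+r_j)·cross = 38.5·479.5000 = 18460.7500
edge 3: (20,27)→(11,38)  cross = 20·38 − 11·27 = 463.0000; (r_i+r_j)·cross = 31·463.0000 = 14353.0000
edge 4: (11,38)→(6,39)  cross = 11·39 − 6·38 = 201.0000; (r_i+r_j)·cross = 17·201.0000 = 3417.0000
edge 5: (6,39)→(1,31.5)  cross = 6·31.5 − 1·39 = 150.0000; (r_i+r_j)·cross = 7·150.0000 = 1050.0000
Σcross = 957.2500 → A = |Σcross|/2 = 478.6250 mm²
Σ(r_i+r_j)·cross = 31951.3750 → first moment M = |Σ|/6 = 5325.2292
R_c = M/A = 5325.2292/478.6250 = 11.1261 mm
θ = 176° = 3.071779 rad
V = θ·R_c·A = 3.071779·11.1261·478.6250 = 16357.930 mm³

Volume = 16357.930 mm³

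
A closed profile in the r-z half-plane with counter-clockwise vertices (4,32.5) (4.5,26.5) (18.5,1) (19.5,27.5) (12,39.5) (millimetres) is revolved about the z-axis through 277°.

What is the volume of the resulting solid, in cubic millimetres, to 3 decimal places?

Volume = 19867.633 mm³

Profile (r,z), 5 vertices: (4,32.5) (4.5,26.5) (18.5,1) (19.5,27.5) (12,39.5)
edge 0: (4,32.5)→(4.5,26.5)  cross = 4·26.5 − 4.5·32.5 = -40.2500; (r_i+r_j)·cross = 8.5·-40.2500 = -342.1250
edge 1: (4.5,26.5)→(18.5,1)  cross = 4.5·1 − 18.5·26.5 = -485.7500; (r_i+r_j)·cross = 23·-485.7500 = -11172.2500
edge 2: (18.5,1)→(19.5,27.5)  cross = 18.5·27.5 − 19.5·1 = 489.2500; (r_i+r_j)·cross = 38·489.2500 = 18591.5000
edge 3: (19.5,27.5)→(12,39.5)  cross = 19.5·39.5 − 12·27.5 = 440.2500; (r_i+r_j)·cross = 31.5·440.2500 = 13867.8750
edge 4: (12,39.5)→(4,32.5)  cross = 12·32.5 − 4·39.5 = 232.0000; (r_i+r_j)·cross = 16·232.0000 = 3712.0000
Σcross = 635.5000 → A = |Σcross|/2 = 317.7500 mm²
Σ(r_i+r_j)·cross = 24657.0000 → first moment M = |Σ|/6 = 4109.5000
R_c = M/A = 4109.5000/317.7500 = 12.9331 mm
θ = 277° = 4.834562 rad
V = θ·R_c·A = 4.834562·12.9331·317.7500 = 19867.633 mm³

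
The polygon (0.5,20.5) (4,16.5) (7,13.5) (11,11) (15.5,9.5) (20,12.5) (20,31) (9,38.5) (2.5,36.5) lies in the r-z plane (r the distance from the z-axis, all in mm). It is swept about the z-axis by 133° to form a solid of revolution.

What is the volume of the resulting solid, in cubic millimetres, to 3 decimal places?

Volume = 10793.070 mm³

Profile (r,z), 9 vertices: (0.5,20.5) (4,16.5) (7,13.5) (11,11) (15.5,9.5) (20,12.5) (20,31) (9,38.5) (2.5,36.5)
edge 0: (0.5,20.5)→(4,16.5)  cross = 0.5·16.5 − 4·20.5 = -73.7500; (r_i+r_j)·cross = 4.5·-73.7500 = -331.8750
edge 1: (4,16.5)→(7,13.5)  cross = 4·13.5 − 7·16.5 = -61.5000; (r_i+r_j)·cross = 11·-61.5000 = -676.5000
edge 2: (7,13.5)→(11,11)  cross = 7·11 − 11·13.5 = -71.5000; (r_i+r_j)·cross = 18·-71.5000 = -1287.0000
edge 3: (11,11)→(15.5,9.5)  cross = 11·9.5 − 15.5·11 = -66.0000; (r_i+r_j)·cross = 26.5·-66.0000 = -1749.0000
edge 4: (15.5,9.5)→(20,12.5)  cross = 15.5·12.5 − 20·9.5 = 3.7500; (r_i+r_j)·cross = 35.5·3.7500 = 133.1250
edge 5: (20,12.5)→(20,31)  cross = 20·31 − 20·12.5 = 370.0000; (r_i+r_j)·cross = 40·370.0000 = 14800.0000
edge 6: (20,31)→(9,38.5)  cross = 20·38.5 − 9·31 = 491.0000; (r_i+r_j)·cross = 29·491.0000 = 14239.0000
edge 7: (9,38.5)→(2.5,36.5)  cross = 9·36.5 − 2.5·38.5 = 232.2500; (r_i+r_j)·cross = 11.5·232.2500 = 2670.8750
edge 8: (2.5,36.5)→(0.5,20.5)  cross = 2.5·20.5 − 0.5·36.5 = 33.0000; (r_i+r_j)·cross = 3·33.0000 = 99.0000
Σcross = 857.2500 → A = |Σcross|/2 = 428.6250 mm²
Σ(r_i+r_j)·cross = 27897.6250 → first moment M = |Σ|/6 = 4649.6042
R_c = M/A = 4649.6042/428.6250 = 10.8477 mm
θ = 133° = 2.321288 rad
V = θ·R_c·A = 2.321288·10.8477·428.6250 = 10793.070 mm³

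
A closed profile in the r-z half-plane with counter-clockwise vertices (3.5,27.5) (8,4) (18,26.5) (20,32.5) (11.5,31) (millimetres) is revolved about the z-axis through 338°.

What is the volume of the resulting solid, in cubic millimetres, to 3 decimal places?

Profile (r,z), 5 vertices: (3.5,27.5) (8,4) (18,26.5) (20,32.5) (11.5,31)
edge 0: (3.5,27.5)→(8,4)  cross = 3.5·4 − 8·27.5 = -206.0000; (r_i+r_j)·cross = 11.5·-206.0000 = -2369.0000
edge 1: (8,4)→(18,26.5)  cross = 8·26.5 − 18·4 = 140.0000; (r_i+r_j)·cross = 26·140.0000 = 3640.0000
edge 2: (18,26.5)→(20,32.5)  cross = 18·32.5 − 20·26.5 = 55.0000; (r_i+r_j)·cross = 38·55.0000 = 2090.0000
edge 3: (20,32.5)→(11.5,31)  cross = 20·31 − 11.5·32.5 = 246.2500; (r_i+r_j)·cross = 31.5·246.2500 = 7756.8750
edge 4: (11.5,31)→(3.5,27.5)  cross = 11.5·27.5 − 3.5·31 = 207.7500; (r_i+r_j)·cross = 15·207.7500 = 3116.2500
Σcross = 443.0000 → A = |Σcross|/2 = 221.5000 mm²
Σ(r_i+r_j)·cross = 14234.1250 → first moment M = |Σ|/6 = 2372.3542
R_c = M/A = 2372.3542/221.5000 = 10.7104 mm
θ = 338° = 5.899213 rad
V = θ·R_c·A = 5.899213·10.7104·221.5000 = 13995.022 mm³

Volume = 13995.022 mm³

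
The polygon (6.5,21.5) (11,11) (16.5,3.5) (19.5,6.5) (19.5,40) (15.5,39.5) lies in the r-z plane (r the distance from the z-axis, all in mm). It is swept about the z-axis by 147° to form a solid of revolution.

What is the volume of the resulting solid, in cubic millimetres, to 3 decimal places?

Profile (r,z), 6 vertices: (6.5,21.5) (11,11) (16.5,3.5) (19.5,6.5) (19.5,40) (15.5,39.5)
edge 0: (6.5,21.5)→(11,11)  cross = 6.5·11 − 11·21.5 = -165.0000; (r_i+r_j)·cross = 17.5·-165.0000 = -2887.5000
edge 1: (11,11)→(16.5,3.5)  cross = 11·3.5 − 16.5·11 = -143.0000; (r_i+r_j)·cross = 27.5·-143.0000 = -3932.5000
edge 2: (16.5,3.5)→(19.5,6.5)  cross = 16.5·6.5 − 19.5·3.5 = 39.0000; (r_i+r_j)·cross = 36·39.0000 = 1404.0000
edge 3: (19.5,6.5)→(19.5,40)  cross = 19.5·40 − 19.5·6.5 = 653.2500; (r_i+r_j)·cross = 39·653.2500 = 25476.7500
edge 4: (19.5,40)→(15.5,39.5)  cross = 19.5·39.5 − 15.5·40 = 150.2500; (r_i+r_j)·cross = 35·150.2500 = 5258.7500
edge 5: (15.5,39.5)→(6.5,21.5)  cross = 15.5·21.5 − 6.5·39.5 = 76.5000; (r_i+r_j)·cross = 22·76.5000 = 1683.0000
Σcross = 611.0000 → A = |Σcross|/2 = 305.5000 mm²
Σ(r_i+r_j)·cross = 27002.5000 → first moment M = |Σ|/6 = 4500.4167
R_c = M/A = 4500.4167/305.5000 = 14.7313 mm
θ = 147° = 2.565634 rad
V = θ·R_c·A = 2.565634·14.7313·305.5000 = 11546.422 mm³

Volume = 11546.422 mm³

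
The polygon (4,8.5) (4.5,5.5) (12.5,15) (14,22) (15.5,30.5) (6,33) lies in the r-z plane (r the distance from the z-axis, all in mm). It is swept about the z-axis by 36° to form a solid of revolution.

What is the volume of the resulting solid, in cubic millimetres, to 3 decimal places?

Profile (r,z), 6 vertices: (4,8.5) (4.5,5.5) (12.5,15) (14,22) (15.5,30.5) (6,33)
edge 0: (4,8.5)→(4.5,5.5)  cross = 4·5.5 − 4.5·8.5 = -16.2500; (r_i+r_j)·cross = 8.5·-16.2500 = -138.1250
edge 1: (4.5,5.5)→(12.5,15)  cross = 4.5·15 − 12.5·5.5 = -1.2500; (r_i+r_j)·cross = 17·-1.2500 = -21.2500
edge 2: (12.5,15)→(14,22)  cross = 12.5·22 − 14·15 = 65.0000; (r_i+r_j)·cross = 26.5·65.0000 = 1722.5000
edge 3: (14,22)→(15.5,30.5)  cross = 14·30.5 − 15.5·22 = 86.0000; (r_i+r_j)·cross = 29.5·86.0000 = 2537.0000
edge 4: (15.5,30.5)→(6,33)  cross = 15.5·33 − 6·30.5 = 328.5000; (r_i+r_j)·cross = 21.5·328.5000 = 7062.7500
edge 5: (6,33)→(4,8.5)  cross = 6·8.5 − 4·33 = -81.0000; (r_i+r_j)·cross = 10·-81.0000 = -810.0000
Σcross = 381.0000 → A = |Σcross|/2 = 190.5000 mm²
Σ(r_i+r_j)·cross = 10352.8750 → first moment M = |Σ|/6 = 1725.4792
R_c = M/A = 1725.4792/190.5000 = 9.0576 mm
θ = 36° = 0.628319 rad
V = θ·R_c·A = 0.628319·9.0576·190.5000 = 1084.151 mm³

Volume = 1084.151 mm³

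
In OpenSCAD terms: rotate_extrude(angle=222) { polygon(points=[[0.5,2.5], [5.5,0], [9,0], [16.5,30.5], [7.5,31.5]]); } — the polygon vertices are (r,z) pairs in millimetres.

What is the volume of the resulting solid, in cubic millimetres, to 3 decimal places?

Volume = 8992.534 mm³

Profile (r,z), 5 vertices: (0.5,2.5) (5.5,0) (9,0) (16.5,30.5) (7.5,31.5)
edge 0: (0.5,2.5)→(5.5,0)  cross = 0.5·0 − 5.5·2.5 = -13.7500; (r_i+r_j)·cross = 6·-13.7500 = -82.5000
edge 1: (5.5,0)→(9,0)  cross = 5.5·0 − 9·0 = 0.0000; (r_i+r_j)·cross = 14.5·0.0000 = 0.0000
edge 2: (9,0)→(16.5,30.5)  cross = 9·30.5 − 16.5·0 = 274.5000; (r_i+r_j)·cross = 25.5·274.5000 = 6999.7500
edge 3: (16.5,30.5)→(7.5,31.5)  cross = 16.5·31.5 − 7.5·30.5 = 291.0000; (r_i+r_j)·cross = 24·291.0000 = 6984.0000
edge 4: (7.5,31.5)→(0.5,2.5)  cross = 7.5·2.5 − 0.5·31.5 = 3.0000; (r_i+r_j)·cross = 8·3.0000 = 24.0000
Σcross = 554.7500 → A = |Σcross|/2 = 277.3750 mm²
Σ(r_i+r_j)·cross = 13925.2500 → first moment M = |Σ|/6 = 2320.8750
R_c = M/A = 2320.8750/277.3750 = 8.3673 mm
θ = 222° = 3.874631 rad
V = θ·R_c·A = 3.874631·8.3673·277.3750 = 8992.534 mm³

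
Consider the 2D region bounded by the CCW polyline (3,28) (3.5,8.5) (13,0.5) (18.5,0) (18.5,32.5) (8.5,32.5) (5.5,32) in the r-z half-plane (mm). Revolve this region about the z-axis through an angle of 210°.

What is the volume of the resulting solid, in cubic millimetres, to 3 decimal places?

Volume = 18486.462 mm³

Profile (r,z), 7 vertices: (3,28) (3.5,8.5) (13,0.5) (18.5,0) (18.5,32.5) (8.5,32.5) (5.5,32)
edge 0: (3,28)→(3.5,8.5)  cross = 3·8.5 − 3.5·28 = -72.5000; (r_i+r_j)·cross = 6.5·-72.5000 = -471.2500
edge 1: (3.5,8.5)→(13,0.5)  cross = 3.5·0.5 − 13·8.5 = -108.7500; (r_i+r_j)·cross = 16.5·-108.7500 = -1794.3750
edge 2: (13,0.5)→(18.5,0)  cross = 13·0 − 18.5·0.5 = -9.2500; (r_i+r_j)·cross = 31.5·-9.2500 = -291.3750
edge 3: (18.5,0)→(18.5,32.5)  cross = 18.5·32.5 − 18.5·0 = 601.2500; (r_i+r_j)·cross = 37·601.2500 = 22246.2500
edge 4: (18.5,32.5)→(8.5,32.5)  cross = 18.5·32.5 − 8.5·32.5 = 325.0000; (r_i+r_j)·cross = 27·325.0000 = 8775.0000
edge 5: (8.5,32.5)→(5.5,32)  cross = 8.5·32 − 5.5·32.5 = 93.2500; (r_i+r_j)·cross = 14·93.2500 = 1305.5000
edge 6: (5.5,32)→(3,28)  cross = 5.5·28 − 3·32 = 58.0000; (r_i+r_j)·cross = 8.5·58.0000 = 493.0000
Σcross = 887.0000 → A = |Σcross|/2 = 443.5000 mm²
Σ(r_i+r_j)·cross = 30262.7500 → first moment M = |Σ|/6 = 5043.7917
R_c = M/A = 5043.7917/443.5000 = 11.3727 mm
θ = 210° = 3.665191 rad
V = θ·R_c·A = 3.665191·11.3727·443.5000 = 18486.462 mm³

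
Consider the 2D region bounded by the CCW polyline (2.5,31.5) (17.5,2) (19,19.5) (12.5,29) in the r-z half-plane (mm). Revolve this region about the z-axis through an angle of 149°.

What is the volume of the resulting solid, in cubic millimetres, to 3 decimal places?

Profile (r,z), 4 vertices: (2.5,31.5) (17.5,2) (19,19.5) (12.5,29)
edge 0: (2.5,31.5)→(17.5,2)  cross = 2.5·2 − 17.5·31.5 = -546.2500; (r_i+r_j)·cross = 20·-546.2500 = -10925.0000
edge 1: (17.5,2)→(19,19.5)  cross = 17.5·19.5 − 19·2 = 303.2500; (r_i+r_j)·cross = 36.5·303.2500 = 11068.6250
edge 2: (19,19.5)→(12.5,29)  cross = 19·29 − 12.5·19.5 = 307.2500; (r_i+r_j)·cross = 31.5·307.2500 = 9678.3750
edge 3: (12.5,29)→(2.5,31.5)  cross = 12.5·31.5 − 2.5·29 = 321.2500; (r_i+r_j)·cross = 15·321.2500 = 4818.7500
Σcross = 385.5000 → A = |Σcross|/2 = 192.7500 mm²
Σ(r_i+r_j)·cross = 14640.7500 → first moment M = |Σ|/6 = 2440.1250
R_c = M/A = 2440.1250/192.7500 = 12.6595 mm
θ = 149° = 2.600541 rad
V = θ·R_c·A = 2.600541·12.6595·192.7500 = 6345.644 mm³

Volume = 6345.644 mm³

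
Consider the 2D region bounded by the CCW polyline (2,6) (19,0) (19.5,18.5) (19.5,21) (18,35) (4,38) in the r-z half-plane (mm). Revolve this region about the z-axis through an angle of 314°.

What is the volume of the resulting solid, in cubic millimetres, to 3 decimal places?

Profile (r,z), 6 vertices: (2,6) (19,0) (19.5,18.5) (19.5,21) (18,35) (4,38)
edge 0: (2,6)→(19,0)  cross = 2·0 − 19·6 = -114.0000; (r_i+r_j)·cross = 21·-114.0000 = -2394.0000
edge 1: (19,0)→(19.5,18.5)  cross = 19·18.5 − 19.5·0 = 351.5000; (r_i+r_j)·cross = 38.5·351.5000 = 13532.7500
edge 2: (19.5,18.5)→(19.5,21)  cross = 19.5·21 − 19.5·18.5 = 48.7500; (r_i+r_j)·cross = 39·48.7500 = 1901.2500
edge 3: (19.5,21)→(18,35)  cross = 19.5·35 − 18·21 = 304.5000; (r_i+r_j)·cross = 37.5·304.5000 = 11418.7500
edge 4: (18,35)→(4,38)  cross = 18·38 − 4·35 = 544.0000; (r_i+r_j)·cross = 22·544.0000 = 11968.0000
edge 5: (4,38)→(2,6)  cross = 4·6 − 2·38 = -52.0000; (r_i+r_j)·cross = 6·-52.0000 = -312.0000
Σcross = 1082.7500 → A = |Σcross|/2 = 541.3750 mm²
Σ(r_i+r_j)·cross = 36114.7500 → first moment M = |Σ|/6 = 6019.1250
R_c = M/A = 6019.1250/541.3750 = 11.1182 mm
θ = 314° = 5.480334 rad
V = θ·R_c·A = 5.480334·11.1182·541.3750 = 32986.814 mm³

Volume = 32986.814 mm³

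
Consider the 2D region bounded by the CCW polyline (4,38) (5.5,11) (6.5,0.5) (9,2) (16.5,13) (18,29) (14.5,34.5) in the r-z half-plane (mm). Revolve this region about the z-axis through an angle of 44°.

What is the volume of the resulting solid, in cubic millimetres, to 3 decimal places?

Profile (r,z), 7 vertices: (4,38) (5.5,11) (6.5,0.5) (9,2) (16.5,13) (18,29) (14.5,34.5)
edge 0: (4,38)→(5.5,11)  cross = 4·11 − 5.5·38 = -165.0000; (r_i+r_j)·cross = 9.5·-165.0000 = -1567.5000
edge 1: (5.5,11)→(6.5,0.5)  cross = 5.5·0.5 − 6.5·11 = -68.7500; (r_i+r_j)·cross = 12·-68.7500 = -825.0000
edge 2: (6.5,0.5)→(9,2)  cross = 6.5·2 − 9·0.5 = 8.5000; (r_i+r_j)·cross = 15.5·8.5000 = 131.7500
edge 3: (9,2)→(16.5,13)  cross = 9·13 − 16.5·2 = 84.0000; (r_i+r_j)·cross = 25.5·84.0000 = 2142.0000
edge 4: (16.5,13)→(18,29)  cross = 16.5·29 − 18·13 = 244.5000; (r_i+r_j)·cross = 34.5·244.5000 = 8435.2500
edge 5: (18,29)→(14.5,34.5)  cross = 18·34.5 − 14.5·29 = 200.5000; (r_i+r_j)·cross = 32.5·200.5000 = 6516.2500
edge 6: (14.5,34.5)→(4,38)  cross = 14.5·38 − 4·34.5 = 413.0000; (r_i+r_j)·cross = 18.5·413.0000 = 7640.5000
Σcross = 716.7500 → A = |Σcross|/2 = 358.3750 mm²
Σ(r_i+r_j)·cross = 22473.2500 → first moment M = |Σ|/6 = 3745.5417
R_c = M/A = 3745.5417/358.3750 = 10.4515 mm
θ = 44° = 0.767945 rad
V = θ·R_c·A = 0.767945·10.4515·358.3750 = 2876.370 mm³

Volume = 2876.370 mm³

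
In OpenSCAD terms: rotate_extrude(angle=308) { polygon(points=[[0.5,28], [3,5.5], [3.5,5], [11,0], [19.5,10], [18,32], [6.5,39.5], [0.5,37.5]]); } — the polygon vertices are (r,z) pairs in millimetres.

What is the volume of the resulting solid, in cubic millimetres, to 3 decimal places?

Volume = 29370.788 mm³

Profile (r,z), 8 vertices: (0.5,28) (3,5.5) (3.5,5) (11,0) (19.5,10) (18,32) (6.5,39.5) (0.5,37.5)
edge 0: (0.5,28)→(3,5.5)  cross = 0.5·5.5 − 3·28 = -81.2500; (r_i+r_j)·cross = 3.5·-81.2500 = -284.3750
edge 1: (3,5.5)→(3.5,5)  cross = 3·5 − 3.5·5.5 = -4.2500; (r_i+r_j)·cross = 6.5·-4.2500 = -27.6250
edge 2: (3.5,5)→(11,0)  cross = 3.5·0 − 11·5 = -55.0000; (r_i+r_j)·cross = 14.5·-55.0000 = -797.5000
edge 3: (11,0)→(19.5,10)  cross = 11·10 − 19.5·0 = 110.0000; (r_i+r_j)·cross = 30.5·110.0000 = 3355.0000
edge 4: (19.5,10)→(18,32)  cross = 19.5·32 − 18·10 = 444.0000; (r_i+r_j)·cross = 37.5·444.0000 = 16650.0000
edge 5: (18,32)→(6.5,39.5)  cross = 18·39.5 − 6.5·32 = 503.0000; (r_i+r_j)·cross = 24.5·503.0000 = 12323.5000
edge 6: (6.5,39.5)→(0.5,37.5)  cross = 6.5·37.5 − 0.5·39.5 = 224.0000; (r_i+r_j)·cross = 7·224.0000 = 1568.0000
edge 7: (0.5,37.5)→(0.5,28)  cross = 0.5·28 − 0.5·37.5 = -4.7500; (r_i+r_j)·cross = 1·-4.7500 = -4.7500
Σcross = 1135.7500 → A = |Σcross|/2 = 567.8750 mm²
Σ(r_i+r_j)·cross = 32782.2500 → first moment M = |Σ|/6 = 5463.7083
R_c = M/A = 5463.7083/567.8750 = 9.6213 mm
θ = 308° = 5.375614 rad
V = θ·R_c·A = 5.375614·9.6213·567.8750 = 29370.788 mm³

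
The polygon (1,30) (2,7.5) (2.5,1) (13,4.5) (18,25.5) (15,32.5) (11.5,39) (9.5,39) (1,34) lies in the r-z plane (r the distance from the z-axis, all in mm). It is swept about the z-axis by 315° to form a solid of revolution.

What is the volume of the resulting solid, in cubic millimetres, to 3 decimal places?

Profile (r,z), 9 vertices: (1,30) (2,7.5) (2.5,1) (13,4.5) (18,25.5) (15,32.5) (11.5,39) (9.5,39) (1,34)
edge 0: (1,30)→(2,7.5)  cross = 1·7.5 − 2·30 = -52.5000; (r_i+r_j)·cross = 3·-52.5000 = -157.5000
edge 1: (2,7.5)→(2.5,1)  cross = 2·1 − 2.5·7.5 = -16.7500; (r_i+r_j)·cross = 4.5·-16.7500 = -75.3750
edge 2: (2.5,1)→(13,4.5)  cross = 2.5·4.5 − 13·1 = -1.7500; (r_i+r_j)·cross = 15.5·-1.7500 = -27.1250
edge 3: (13,4.5)→(18,25.5)  cross = 13·25.5 − 18·4.5 = 250.5000; (r_i+r_j)·cross = 31·250.5000 = 7765.5000
edge 4: (18,25.5)→(15,32.5)  cross = 18·32.5 − 15·25.5 = 202.5000; (r_i+r_j)·cross = 33·202.5000 = 6682.5000
edge 5: (15,32.5)→(11.5,39)  cross = 15·39 − 11.5·32.5 = 211.2500; (r_i+r_j)·cross = 26.5·211.2500 = 5598.1250
edge 6: (11.5,39)→(9.5,39)  cross = 11.5·39 − 9.5·39 = 78.0000; (r_i+r_j)·cross = 21·78.0000 = 1638.0000
edge 7: (9.5,39)→(1,34)  cross = 9.5·34 − 1·39 = 284.0000; (r_i+r_j)·cross = 10.5·284.0000 = 2982.0000
edge 8: (1,34)→(1,30)  cross = 1·30 − 1·34 = -4.0000; (r_i+r_j)·cross = 2·-4.0000 = -8.0000
Σcross = 951.2500 → A = |Σcross|/2 = 475.6250 mm²
Σ(r_i+r_j)·cross = 24398.1250 → first moment M = |Σ|/6 = 4066.3542
R_c = M/A = 4066.3542/475.6250 = 8.5495 mm
θ = 315° = 5.497787 rad
V = θ·R_c·A = 5.497787·8.5495·475.6250 = 22355.950 mm³

Volume = 22355.950 mm³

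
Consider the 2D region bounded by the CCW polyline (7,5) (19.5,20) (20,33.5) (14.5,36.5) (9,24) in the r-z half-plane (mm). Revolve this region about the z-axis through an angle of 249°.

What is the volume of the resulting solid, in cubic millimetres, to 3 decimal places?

Volume = 13071.290 mm³

Profile (r,z), 5 vertices: (7,5) (19.5,20) (20,33.5) (14.5,36.5) (9,24)
edge 0: (7,5)→(19.5,20)  cross = 7·20 − 19.5·5 = 42.5000; (r_i+r_j)·cross = 26.5·42.5000 = 1126.2500
edge 1: (19.5,20)→(20,33.5)  cross = 19.5·33.5 − 20·20 = 253.2500; (r_i+r_j)·cross = 39.5·253.2500 = 10003.3750
edge 2: (20,33.5)→(14.5,36.5)  cross = 20·36.5 − 14.5·33.5 = 244.2500; (r_i+r_j)·cross = 34.5·244.2500 = 8426.6250
edge 3: (14.5,36.5)→(9,24)  cross = 14.5·24 − 9·36.5 = 19.5000; (r_i+r_j)·cross = 23.5·19.5000 = 458.2500
edge 4: (9,24)→(7,5)  cross = 9·5 − 7·24 = -123.0000; (r_i+r_j)·cross = 16·-123.0000 = -1968.0000
Σcross = 436.5000 → A = |Σcross|/2 = 218.2500 mm²
Σ(r_i+r_j)·cross = 18046.5000 → first moment M = |Σ|/6 = 3007.7500
R_c = M/A = 3007.7500/218.2500 = 13.7812 mm
θ = 249° = 4.345870 rad
V = θ·R_c·A = 4.345870·13.7812·218.2500 = 13071.290 mm³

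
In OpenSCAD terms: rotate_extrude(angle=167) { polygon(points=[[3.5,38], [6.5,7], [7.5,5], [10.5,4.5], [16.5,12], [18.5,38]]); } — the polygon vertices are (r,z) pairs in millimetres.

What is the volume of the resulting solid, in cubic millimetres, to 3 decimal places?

Profile (r,z), 6 vertices: (3.5,38) (6.5,7) (7.5,5) (10.5,4.5) (16.5,12) (18.5,38)
edge 0: (3.5,38)→(6.5,7)  cross = 3.5·7 − 6.5·38 = -222.5000; (r_i+r_j)·cross = 10·-222.5000 = -2225.0000
edge 1: (6.5,7)→(7.5,5)  cross = 6.5·5 − 7.5·7 = -20.0000; (r_i+r_j)·cross = 14·-20.0000 = -280.0000
edge 2: (7.5,5)→(10.5,4.5)  cross = 7.5·4.5 − 10.5·5 = -18.7500; (r_i+r_j)·cross = 18·-18.7500 = -337.5000
edge 3: (10.5,4.5)→(16.5,12)  cross = 10.5·12 − 16.5·4.5 = 51.7500; (r_i+r_j)·cross = 27·51.7500 = 1397.2500
edge 4: (16.5,12)→(18.5,38)  cross = 16.5·38 − 18.5·12 = 405.0000; (r_i+r_j)·cross = 35·405.0000 = 14175.0000
edge 5: (18.5,38)→(3.5,38)  cross = 18.5·38 − 3.5·38 = 570.0000; (r_i+r_j)·cross = 22·570.0000 = 12540.0000
Σcross = 765.5000 → A = |Σcross|/2 = 382.7500 mm²
Σ(r_i+r_j)·cross = 25269.7500 → first moment M = |Σ|/6 = 4211.6250
R_c = M/A = 4211.6250/382.7500 = 11.0036 mm
θ = 167° = 2.914700 rad
V = θ·R_c·A = 2.914700·11.0036·382.7500 = 12275.623 mm³

Volume = 12275.623 mm³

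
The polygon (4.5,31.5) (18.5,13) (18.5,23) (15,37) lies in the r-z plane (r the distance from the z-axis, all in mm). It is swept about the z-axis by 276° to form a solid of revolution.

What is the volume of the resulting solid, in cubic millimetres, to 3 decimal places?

Volume = 9736.581 mm³

Profile (r,z), 4 vertices: (4.5,31.5) (18.5,13) (18.5,23) (15,37)
edge 0: (4.5,31.5)→(18.5,13)  cross = 4.5·13 − 18.5·31.5 = -524.2500; (r_i+r_j)·cross = 23·-524.2500 = -12057.7500
edge 1: (18.5,13)→(18.5,23)  cross = 18.5·23 − 18.5·13 = 185.0000; (r_i+r_j)·cross = 37·185.0000 = 6845.0000
edge 2: (18.5,23)→(15,37)  cross = 18.5·37 − 15·23 = 339.5000; (r_i+r_j)·cross = 33.5·339.5000 = 11373.2500
edge 3: (15,37)→(4.5,31.5)  cross = 15·31.5 − 4.5·37 = 306.0000; (r_i+r_j)·cross = 19.5·306.0000 = 5967.0000
Σcross = 306.2500 → A = |Σcross|/2 = 153.1250 mm²
Σ(r_i+r_j)·cross = 12127.5000 → first moment M = |Σ|/6 = 2021.2500
R_c = M/A = 2021.2500/153.1250 = 13.2000 mm
θ = 276° = 4.817109 rad
V = θ·R_c·A = 4.817109·13.2000·153.1250 = 9736.581 mm³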